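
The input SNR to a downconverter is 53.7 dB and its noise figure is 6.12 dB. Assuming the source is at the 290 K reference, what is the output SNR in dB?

By definition F = SNR_in/SNR_out, so in dB: SNR_out = SNR_in − NF
SNR_out = 53.7 − 6.12 = 47.58 dB

47.58 dB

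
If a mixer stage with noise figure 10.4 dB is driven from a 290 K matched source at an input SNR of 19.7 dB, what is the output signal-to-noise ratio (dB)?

By definition F = SNR_in/SNR_out, so in dB: SNR_out = SNR_in − NF
SNR_out = 19.7 − 10.4 = 9.3 dB

9.3 dB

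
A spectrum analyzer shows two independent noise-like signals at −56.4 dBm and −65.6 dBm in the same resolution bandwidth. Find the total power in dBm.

Convert to linear, add, convert back:
P₁ = 2.29×10⁻⁹ W, P₂ = 2.75×10⁻¹⁰ W
P_tot = 2.57×10⁻⁹ W → 10 log₁₀(P_tot / 10⁻³) = −55.9 dBm

−55.9 dBm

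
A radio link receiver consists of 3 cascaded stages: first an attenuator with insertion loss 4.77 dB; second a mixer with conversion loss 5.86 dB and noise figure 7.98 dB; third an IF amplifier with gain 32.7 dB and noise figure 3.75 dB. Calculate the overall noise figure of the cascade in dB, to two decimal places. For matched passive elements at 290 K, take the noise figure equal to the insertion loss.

15.40 dB

Convert to linear (a loss of L dB is a gain of −L dB): F_i = 10^(NF_i/10), G_i = 10^(G_i,dB/10)
  Stage 1: F_1 = 10^(4.77/10) = 2.999, G_1 = 10^(−4.77/10) = 0.3334
  Stage 2: F_2 = 10^(7.98/10) = 6.281, G_2 = 10^(−5.86/10) = 0.2594
  Stage 3: F_3 = 10^(3.75/10) = 2.371, G_3 = 10^(32.7/10) = 1862
Friis cascade:
  F = 2.999 + (6.281 − 1)/0.3334 + (2.371 − 1)/0.08650 = 34.69
NF = 10 log₁₀(34.69) = 15.40 dB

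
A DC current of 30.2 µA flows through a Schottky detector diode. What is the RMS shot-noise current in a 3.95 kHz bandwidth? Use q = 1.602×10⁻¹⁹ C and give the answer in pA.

I_n = √(2qI·B)
2qI·B = 2 × 1.602×10⁻¹⁹ × 3.02×10⁻⁵ × 3.95×10³ = 3.82×10⁻²⁰ A²
I_n = √(3.82×10⁻²⁰) = 1.96×10⁻¹⁰ A = 196 pA

196 pA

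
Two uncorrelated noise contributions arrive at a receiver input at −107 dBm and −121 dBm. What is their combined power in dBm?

−106.8 dBm

Convert to linear, add, convert back:
P₁ = 2.00×10⁻¹⁴ W, P₂ = 7.94×10⁻¹⁶ W
P_tot = 2.07×10⁻¹⁴ W → 10 log₁₀(P_tot / 10⁻³) = −106.8 dBm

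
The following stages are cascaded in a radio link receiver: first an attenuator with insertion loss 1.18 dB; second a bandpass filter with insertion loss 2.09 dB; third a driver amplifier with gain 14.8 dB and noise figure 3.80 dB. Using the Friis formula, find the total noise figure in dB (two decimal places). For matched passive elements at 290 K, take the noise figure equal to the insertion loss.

Convert to linear (a loss of L dB is a gain of −L dB): F_i = 10^(NF_i/10), G_i = 10^(G_i,dB/10)
  Stage 1: F_1 = 10^(1.18/10) = 1.312, G_1 = 10^(−1.18/10) = 0.7621
  Stage 2: F_2 = 10^(2.09/10) = 1.618, G_2 = 10^(−2.09/10) = 0.6180
  Stage 3: F_3 = 10^(3.80/10) = 2.399, G_3 = 10^(14.8/10) = 30.20
Friis cascade:
  F = 1.312 + (1.618 − 1)/0.7621 + (2.399 − 1)/0.4710 = 5.093
NF = 10 log₁₀(5.093) = 7.07 dB

7.07 dB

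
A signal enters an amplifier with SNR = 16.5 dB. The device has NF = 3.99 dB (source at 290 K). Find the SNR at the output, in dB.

By definition F = SNR_in/SNR_out, so in dB: SNR_out = SNR_in − NF
SNR_out = 16.5 − 3.99 = 12.51 dB

12.51 dB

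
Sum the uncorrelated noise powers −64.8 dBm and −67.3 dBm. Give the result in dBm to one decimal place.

Convert to linear, add, convert back:
P₁ = 3.31×10⁻¹⁰ W, P₂ = 1.86×10⁻¹⁰ W
P_tot = 5.17×10⁻¹⁰ W → 10 log₁₀(P_tot / 10⁻³) = −62.9 dBm

−62.9 dBm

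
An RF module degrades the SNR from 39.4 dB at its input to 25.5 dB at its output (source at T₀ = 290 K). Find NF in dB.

NF (dB) = SNR_in(dB) − SNR_out(dB) when the source is at T₀
NF = 39.4 − 25.5 = 13.9 dB

13.9 dB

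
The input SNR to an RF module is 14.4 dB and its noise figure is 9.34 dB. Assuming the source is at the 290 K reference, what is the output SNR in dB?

5.06 dB

By definition F = SNR_in/SNR_out, so in dB: SNR_out = SNR_in − NF
SNR_out = 14.4 − 9.34 = 5.06 dB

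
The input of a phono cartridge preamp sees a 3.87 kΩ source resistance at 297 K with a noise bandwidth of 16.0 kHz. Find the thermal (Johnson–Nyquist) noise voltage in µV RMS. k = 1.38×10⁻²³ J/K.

1.01 µV

V_n = √(4kTRB)
4kTRB = 4 × 1.38×10⁻²³ × 297 × 3.87×10³ × 1.60×10⁴ = 1.02×10⁻¹² V²
V_n = √(1.02×10⁻¹²) = 1.01×10⁻⁶ V = 1.01 µV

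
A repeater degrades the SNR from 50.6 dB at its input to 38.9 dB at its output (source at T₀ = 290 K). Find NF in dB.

NF (dB) = SNR_in(dB) − SNR_out(dB) when the source is at T₀
NF = 50.6 − 38.9 = 11.7 dB

11.7 dB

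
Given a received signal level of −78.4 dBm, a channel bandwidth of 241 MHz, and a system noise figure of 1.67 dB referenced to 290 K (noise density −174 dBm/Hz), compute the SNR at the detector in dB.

10.1 dB

Noise floor: N = −174 + 10 log₁₀(B) + NF
10 log₁₀(2.41×10⁸) = 83.82 dB
N = −174 + 83.82 + 1.67 = −88.51 dBm
SNR = P_sig − N = −78.4 − (−88.51) = 10.11 dB → 10.1 dB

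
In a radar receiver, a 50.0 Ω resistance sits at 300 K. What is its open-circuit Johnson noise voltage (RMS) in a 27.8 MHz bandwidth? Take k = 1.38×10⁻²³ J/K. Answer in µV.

V_n = √(4kTRB)
4kTRB = 4 × 1.38×10⁻²³ × 300 × 5.00×10¹ × 2.78×10⁷ = 2.30×10⁻¹¹ V²
V_n = √(2.30×10⁻¹¹) = 4.80×10⁻⁶ V = 4.80 µV

4.80 µV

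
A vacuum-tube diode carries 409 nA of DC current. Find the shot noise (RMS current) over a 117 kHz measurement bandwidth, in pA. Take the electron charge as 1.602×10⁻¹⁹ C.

124 pA

I_n = √(2qI·B)
2qI·B = 2 × 1.602×10⁻¹⁹ × 4.09×10⁻⁷ × 1.17×10⁵ = 1.53×10⁻²⁰ A²
I_n = √(1.53×10⁻²⁰) = 1.24×10⁻¹⁰ A = 124 pA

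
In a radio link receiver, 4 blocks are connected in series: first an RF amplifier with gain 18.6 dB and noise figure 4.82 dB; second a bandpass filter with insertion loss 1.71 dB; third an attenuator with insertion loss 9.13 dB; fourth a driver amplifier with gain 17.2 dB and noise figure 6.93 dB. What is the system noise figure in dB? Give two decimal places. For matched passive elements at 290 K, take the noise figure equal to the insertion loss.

5.85 dB

Convert to linear (a loss of L dB is a gain of −L dB): F_i = 10^(NF_i/10), G_i = 10^(G_i,dB/10)
  Stage 1: F_1 = 10^(4.82/10) = 3.034, G_1 = 10^(18.6/10) = 72.44
  Stage 2: F_2 = 10^(1.71/10) = 1.483, G_2 = 10^(−1.71/10) = 0.6745
  Stage 3: F_3 = 10^(9.13/10) = 8.185, G_3 = 10^(−9.13/10) = 0.1222
  Stage 4: F_4 = 10^(6.93/10) = 4.932, G_4 = 10^(17.2/10) = 52.48
Friis cascade:
  F = 3.034 + (1.483 − 1)/72.44 + (8.185 − 1)/48.87 + (4.932 − 1)/5.970 = 3.846
NF = 10 log₁₀(3.846) = 5.85 dB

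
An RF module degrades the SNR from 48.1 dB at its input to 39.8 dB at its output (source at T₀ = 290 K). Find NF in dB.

NF (dB) = SNR_in(dB) − SNR_out(dB) when the source is at T₀
NF = 48.1 − 39.8 = 8.3 dB

8.3 dB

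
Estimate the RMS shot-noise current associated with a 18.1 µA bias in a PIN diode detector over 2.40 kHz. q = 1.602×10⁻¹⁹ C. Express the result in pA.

118 pA

I_n = √(2qI·B)
2qI·B = 2 × 1.602×10⁻¹⁹ × 1.81×10⁻⁵ × 2.40×10³ = 1.39×10⁻²⁰ A²
I_n = √(1.39×10⁻²⁰) = 1.18×10⁻¹⁰ A = 118 pA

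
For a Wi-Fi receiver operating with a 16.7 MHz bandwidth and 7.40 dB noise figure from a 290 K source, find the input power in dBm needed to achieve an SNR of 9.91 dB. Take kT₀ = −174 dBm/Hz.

Sensitivity = −174 + 10 log₁₀(B) + NF + SNR_min
= −174 + 72.23 + 7.40 + 9.91
= −84.46 dBm → −84.5 dBm

−84.5 dBm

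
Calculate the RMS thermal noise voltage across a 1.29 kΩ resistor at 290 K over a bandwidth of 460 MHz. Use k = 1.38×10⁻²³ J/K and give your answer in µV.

V_n = √(4kTRB)
4kTRB = 4 × 1.38×10⁻²³ × 290 × 1.29×10³ × 4.60×10⁸ = 9.50×10⁻⁹ V²
V_n = √(9.50×10⁻⁹) = 9.75×10⁻⁵ V = 97.5 µV

97.5 µV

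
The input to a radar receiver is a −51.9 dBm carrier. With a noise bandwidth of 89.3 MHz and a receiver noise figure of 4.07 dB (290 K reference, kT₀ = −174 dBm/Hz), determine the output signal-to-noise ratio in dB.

Noise floor: N = −174 + 10 log₁₀(B) + NF
10 log₁₀(8.93×10⁷) = 79.51 dB
N = −174 + 79.51 + 4.07 = −90.42 dBm
SNR = P_sig − N = −51.9 − (−90.42) = 38.52 dB → 38.5 dB

38.5 dB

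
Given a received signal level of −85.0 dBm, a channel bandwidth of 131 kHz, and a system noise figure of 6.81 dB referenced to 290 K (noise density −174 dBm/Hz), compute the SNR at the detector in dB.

31.0 dB

Noise floor: N = −174 + 10 log₁₀(B) + NF
10 log₁₀(1.31×10⁵) = 51.17 dB
N = −174 + 51.17 + 6.81 = −116.02 dBm
SNR = P_sig − N = −85.0 − (−116.02) = 31.02 dB → 31.0 dB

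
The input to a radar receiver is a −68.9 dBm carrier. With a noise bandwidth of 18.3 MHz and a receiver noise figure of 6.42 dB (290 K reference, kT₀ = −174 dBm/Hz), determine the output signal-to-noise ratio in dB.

26.1 dB

Noise floor: N = −174 + 10 log₁₀(B) + NF
10 log₁₀(1.83×10⁷) = 72.62 dB
N = −174 + 72.62 + 6.42 = −94.96 dBm
SNR = P_sig − N = −68.9 − (−94.96) = 26.06 dB → 26.1 dB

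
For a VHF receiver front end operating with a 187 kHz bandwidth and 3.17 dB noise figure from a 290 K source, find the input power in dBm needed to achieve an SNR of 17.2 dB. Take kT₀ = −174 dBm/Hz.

−100.9 dBm

Sensitivity = −174 + 10 log₁₀(B) + NF + SNR_min
= −174 + 52.72 + 3.17 + 17.2
= −100.91 dBm → −100.9 dBm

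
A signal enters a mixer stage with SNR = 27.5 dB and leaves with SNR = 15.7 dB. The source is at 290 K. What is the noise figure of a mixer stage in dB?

11.8 dB

NF (dB) = SNR_in(dB) − SNR_out(dB) when the source is at T₀
NF = 27.5 − 15.7 = 11.8 dB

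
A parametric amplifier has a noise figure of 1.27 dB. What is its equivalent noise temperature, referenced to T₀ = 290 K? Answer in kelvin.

F = 10^(1.27/10) = 1.33968
T_e = (F − 1)·T₀ = (1.33968 − 1) × 290 = 98.5 K

98.5 K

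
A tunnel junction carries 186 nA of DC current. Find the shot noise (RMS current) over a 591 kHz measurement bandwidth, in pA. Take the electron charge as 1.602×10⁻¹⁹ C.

I_n = √(2qI·B)
2qI·B = 2 × 1.602×10⁻¹⁹ × 1.86×10⁻⁷ × 5.91×10⁵ = 3.52×10⁻²⁰ A²
I_n = √(3.52×10⁻²⁰) = 1.88×10⁻¹⁰ A = 188 pA

188 pA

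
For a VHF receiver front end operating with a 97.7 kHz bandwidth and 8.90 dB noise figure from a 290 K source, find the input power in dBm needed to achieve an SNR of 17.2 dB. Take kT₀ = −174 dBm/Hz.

Sensitivity = −174 + 10 log₁₀(B) + NF + SNR_min
= −174 + 49.9 + 8.90 + 17.2
= −98.00 dBm → −98.0 dBm

−98.0 dBm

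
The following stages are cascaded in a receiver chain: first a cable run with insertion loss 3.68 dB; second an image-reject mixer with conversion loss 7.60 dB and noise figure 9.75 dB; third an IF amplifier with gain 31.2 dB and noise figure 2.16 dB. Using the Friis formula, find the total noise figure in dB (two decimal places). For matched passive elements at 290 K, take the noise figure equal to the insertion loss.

14.87 dB

Convert to linear (a loss of L dB is a gain of −L dB): F_i = 10^(NF_i/10), G_i = 10^(G_i,dB/10)
  Stage 1: F_1 = 10^(3.68/10) = 2.333, G_1 = 10^(−3.68/10) = 0.4285
  Stage 2: F_2 = 10^(9.75/10) = 9.441, G_2 = 10^(−7.60/10) = 0.1738
  Stage 3: F_3 = 10^(2.16/10) = 1.644, G_3 = 10^(31.2/10) = 1318
Friis cascade:
  F = 2.333 + (9.441 − 1)/0.4285 + (1.644 − 1)/0.07447 = 30.68
NF = 10 log₁₀(30.68) = 14.87 dB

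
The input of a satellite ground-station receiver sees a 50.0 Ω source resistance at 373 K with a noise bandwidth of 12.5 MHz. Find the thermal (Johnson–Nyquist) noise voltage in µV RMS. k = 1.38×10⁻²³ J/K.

3.59 µV

V_n = √(4kTRB)
4kTRB = 4 × 1.38×10⁻²³ × 373 × 5.00×10¹ × 1.25×10⁷ = 1.29×10⁻¹¹ V²
V_n = √(1.29×10⁻¹¹) = 3.59×10⁻⁶ V = 3.59 µV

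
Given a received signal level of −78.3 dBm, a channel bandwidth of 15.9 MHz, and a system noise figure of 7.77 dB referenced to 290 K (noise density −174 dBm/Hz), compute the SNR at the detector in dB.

15.9 dB

Noise floor: N = −174 + 10 log₁₀(B) + NF
10 log₁₀(1.59×10⁷) = 72.01 dB
N = −174 + 72.01 + 7.77 = −94.22 dBm
SNR = P_sig − N = −78.3 − (−94.22) = 15.92 dB → 15.9 dB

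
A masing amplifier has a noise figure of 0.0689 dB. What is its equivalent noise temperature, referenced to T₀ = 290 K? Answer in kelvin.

4.64 K

F = 10^(0.0689/10) = 1.01599
T_e = (F − 1)·T₀ = (1.01599 − 1) × 290 = 4.64 K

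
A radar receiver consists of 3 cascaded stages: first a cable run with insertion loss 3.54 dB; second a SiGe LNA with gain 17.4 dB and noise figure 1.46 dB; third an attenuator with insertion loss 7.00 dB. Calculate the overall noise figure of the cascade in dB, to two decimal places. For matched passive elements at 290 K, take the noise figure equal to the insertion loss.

Convert to linear (a loss of L dB is a gain of −L dB): F_i = 10^(NF_i/10), G_i = 10^(G_i,dB/10)
  Stage 1: F_1 = 10^(3.54/10) = 2.259, G_1 = 10^(−3.54/10) = 0.4426
  Stage 2: F_2 = 10^(1.46/10) = 1.400, G_2 = 10^(17.4/10) = 54.95
  Stage 3: F_3 = 10^(7.00/10) = 5.012, G_3 = 10^(−7.00/10) = 0.1995
Friis cascade:
  F = 2.259 + (1.400 − 1)/0.4426 + (5.012 − 1)/24.32 = 3.327
NF = 10 log₁₀(3.327) = 5.22 dB

5.22 dB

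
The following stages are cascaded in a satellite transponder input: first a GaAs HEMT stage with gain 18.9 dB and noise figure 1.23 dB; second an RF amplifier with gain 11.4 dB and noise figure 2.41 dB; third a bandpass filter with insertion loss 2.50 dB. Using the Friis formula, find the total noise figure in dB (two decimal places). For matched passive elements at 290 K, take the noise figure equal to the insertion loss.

Convert to linear (a loss of L dB is a gain of −L dB): F_i = 10^(NF_i/10), G_i = 10^(G_i,dB/10)
  Stage 1: F_1 = 10^(1.23/10) = 1.327, G_1 = 10^(18.9/10) = 77.62
  Stage 2: F_2 = 10^(2.41/10) = 1.742, G_2 = 10^(11.4/10) = 13.80
  Stage 3: F_3 = 10^(2.50/10) = 1.778, G_3 = 10^(−2.50/10) = 0.5623
Friis cascade:
  F = 1.327 + (1.742 − 1)/77.62 + (1.778 − 1)/1072 = 1.338
NF = 10 log₁₀(1.338) = 1.26 dB

1.26 dB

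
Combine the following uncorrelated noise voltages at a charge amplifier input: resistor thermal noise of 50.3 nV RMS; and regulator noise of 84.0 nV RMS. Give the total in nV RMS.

97.9 nV

Uncorrelated sources add in power (mean-square): V_tot = √(ΣV_i²)
V_tot = √[(5.03×10⁻⁸)² + (8.40×10⁻⁸)²] = 9.79×10⁻⁸ V = 97.9 nV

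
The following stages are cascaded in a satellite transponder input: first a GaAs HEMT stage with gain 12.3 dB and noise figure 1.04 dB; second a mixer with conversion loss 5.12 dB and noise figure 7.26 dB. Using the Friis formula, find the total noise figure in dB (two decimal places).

1.83 dB

Convert to linear (a loss of L dB is a gain of −L dB): F_i = 10^(NF_i/10), G_i = 10^(G_i,dB/10)
  Stage 1: F_1 = 10^(1.04/10) = 1.271, G_1 = 10^(12.3/10) = 16.98
  Stage 2: F_2 = 10^(7.26/10) = 5.321, G_2 = 10^(−5.12/10) = 0.3076
Friis cascade:
  F = 1.271 + (5.321 − 1)/16.98 = 1.525
NF = 10 log₁₀(1.525) = 1.83 dB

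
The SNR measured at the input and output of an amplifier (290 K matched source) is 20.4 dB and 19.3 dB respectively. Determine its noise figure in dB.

NF (dB) = SNR_in(dB) − SNR_out(dB) when the source is at T₀
NF = 20.4 − 19.3 = 1.1 dB

1.1 dB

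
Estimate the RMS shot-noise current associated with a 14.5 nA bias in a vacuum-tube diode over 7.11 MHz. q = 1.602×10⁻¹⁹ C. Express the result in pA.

I_n = √(2qI·B)
2qI·B = 2 × 1.602×10⁻¹⁹ × 1.45×10⁻⁸ × 7.11×10⁶ = 3.30×10⁻²⁰ A²
I_n = √(3.30×10⁻²⁰) = 1.82×10⁻¹⁰ A = 182 pA

182 pA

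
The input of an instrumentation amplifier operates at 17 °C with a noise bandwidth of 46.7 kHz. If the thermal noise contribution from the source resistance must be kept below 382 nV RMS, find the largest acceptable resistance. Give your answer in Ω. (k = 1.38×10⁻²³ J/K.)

T = 17 °C + 273.15 = 290.15 K
Johnson–Nyquist: V_n = √(4kTRB) ⇒ R = V_n² / (4kTB)
4kTB = 4 × 1.38×10⁻²³ × 290.15 × 4.67×10⁴ = 7.48×10⁻¹⁶
R = (3.82×10⁻⁷)² / 7.48×10⁻¹⁶ = 1.95×10² Ω = 195 Ω

195 Ω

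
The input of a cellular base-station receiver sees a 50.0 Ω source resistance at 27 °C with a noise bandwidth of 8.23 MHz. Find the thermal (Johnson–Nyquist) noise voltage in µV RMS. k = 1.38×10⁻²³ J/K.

2.61 µV

T = 27 °C + 273.15 = 300.15 K
V_n = √(4kTRB)
4kTRB = 4 × 1.38×10⁻²³ × 300.15 × 5.00×10¹ × 8.23×10⁶ = 6.82×10⁻¹² V²
V_n = √(6.82×10⁻¹²) = 2.61×10⁻⁶ V = 2.61 µV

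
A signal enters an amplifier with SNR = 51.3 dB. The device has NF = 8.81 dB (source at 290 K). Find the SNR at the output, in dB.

By definition F = SNR_in/SNR_out, so in dB: SNR_out = SNR_in − NF
SNR_out = 51.3 − 8.81 = 42.49 dB

42.49 dB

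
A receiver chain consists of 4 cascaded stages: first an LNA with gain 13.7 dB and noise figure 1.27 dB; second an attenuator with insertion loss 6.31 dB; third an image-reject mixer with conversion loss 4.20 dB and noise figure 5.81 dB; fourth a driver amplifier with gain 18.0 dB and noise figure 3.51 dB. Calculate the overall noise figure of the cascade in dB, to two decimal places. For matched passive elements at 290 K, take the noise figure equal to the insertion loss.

4.13 dB

Convert to linear (a loss of L dB is a gain of −L dB): F_i = 10^(NF_i/10), G_i = 10^(G_i,dB/10)
  Stage 1: F_1 = 10^(1.27/10) = 1.340, G_1 = 10^(13.7/10) = 23.44
  Stage 2: F_2 = 10^(6.31/10) = 4.276, G_2 = 10^(−6.31/10) = 0.2339
  Stage 3: F_3 = 10^(5.81/10) = 3.811, G_3 = 10^(−4.20/10) = 0.3802
  Stage 4: F_4 = 10^(3.51/10) = 2.244, G_4 = 10^(18.0/10) = 63.10
Friis cascade:
  F = 1.340 + (4.276 − 1)/23.44 + (3.811 − 1)/5.483 + (2.244 − 1)/2.084 = 2.589
NF = 10 log₁₀(2.589) = 4.13 dB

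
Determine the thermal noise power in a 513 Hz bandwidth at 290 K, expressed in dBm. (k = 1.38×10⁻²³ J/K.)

P_n = kTB = 1.38×10⁻²³ × 290 × 5.13×10² = 2.05×10⁻¹⁸ W
In dBm: 10 log₁₀(2.05×10⁻¹⁸ / 10⁻³) = −146.9 dBm

−146.9 dBm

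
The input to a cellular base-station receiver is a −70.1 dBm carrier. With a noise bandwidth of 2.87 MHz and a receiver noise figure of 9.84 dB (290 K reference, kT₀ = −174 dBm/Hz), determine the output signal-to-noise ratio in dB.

Noise floor: N = −174 + 10 log₁₀(B) + NF
10 log₁₀(2.87×10⁶) = 64.58 dB
N = −174 + 64.58 + 9.84 = −99.58 dBm
SNR = P_sig − N = −70.1 − (−99.58) = 29.48 dB → 29.5 dB

29.5 dB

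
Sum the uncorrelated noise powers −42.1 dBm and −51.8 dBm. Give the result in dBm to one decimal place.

−41.7 dBm

Convert to linear, add, convert back:
P₁ = 6.17×10⁻⁸ W, P₂ = 6.61×10⁻⁹ W
P_tot = 6.83×10⁻⁸ W → 10 log₁₀(P_tot / 10⁻³) = −41.7 dBm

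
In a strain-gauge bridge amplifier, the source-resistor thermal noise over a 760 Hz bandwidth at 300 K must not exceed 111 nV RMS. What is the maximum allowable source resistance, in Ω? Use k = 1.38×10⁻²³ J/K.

979 Ω

Johnson–Nyquist: V_n = √(4kTRB) ⇒ R = V_n² / (4kTB)
4kTB = 4 × 1.38×10⁻²³ × 300 × 7.60×10² = 1.26×10⁻¹⁷
R = (1.11×10⁻⁷)² / 1.26×10⁻¹⁷ = 9.79×10² Ω = 979 Ω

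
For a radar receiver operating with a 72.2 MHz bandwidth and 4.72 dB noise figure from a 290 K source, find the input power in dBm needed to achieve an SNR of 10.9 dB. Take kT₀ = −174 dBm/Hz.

Sensitivity = −174 + 10 log₁₀(B) + NF + SNR_min
= −174 + 78.59 + 4.72 + 10.9
= −79.79 dBm → −79.8 dBm

−79.8 dBm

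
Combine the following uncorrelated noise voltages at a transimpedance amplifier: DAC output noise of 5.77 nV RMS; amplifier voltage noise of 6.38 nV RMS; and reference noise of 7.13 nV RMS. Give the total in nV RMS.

11.2 nV

Uncorrelated sources add in power (mean-square): V_tot = √(ΣV_i²)
V_tot = √[(5.77×10⁻⁹)² + (6.38×10⁻⁹)² + (7.13×10⁻⁹)²] = 1.12×10⁻⁸ V = 11.2 nV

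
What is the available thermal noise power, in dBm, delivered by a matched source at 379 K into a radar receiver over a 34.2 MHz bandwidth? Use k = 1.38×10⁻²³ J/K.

−97.5 dBm

P_n = kTB = 1.38×10⁻²³ × 379 × 3.42×10⁷ = 1.79×10⁻¹³ W
In dBm: 10 log₁₀(1.79×10⁻¹³ / 10⁻³) = −97.5 dBm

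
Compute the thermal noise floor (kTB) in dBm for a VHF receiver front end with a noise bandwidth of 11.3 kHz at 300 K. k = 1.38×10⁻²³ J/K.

P_n = kTB = 1.38×10⁻²³ × 300 × 1.13×10⁴ = 4.68×10⁻¹⁷ W
In dBm: 10 log₁₀(4.68×10⁻¹⁷ / 10⁻³) = −133.3 dBm

−133.3 dBm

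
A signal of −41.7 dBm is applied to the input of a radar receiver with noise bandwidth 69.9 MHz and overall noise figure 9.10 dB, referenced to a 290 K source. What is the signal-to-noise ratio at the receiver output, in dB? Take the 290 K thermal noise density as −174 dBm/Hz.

44.8 dB

Noise floor: N = −174 + 10 log₁₀(B) + NF
10 log₁₀(6.99×10⁷) = 78.44 dB
N = −174 + 78.44 + 9.10 = −86.46 dBm
SNR = P_sig − N = −41.7 − (−86.46) = 44.76 dB → 44.8 dB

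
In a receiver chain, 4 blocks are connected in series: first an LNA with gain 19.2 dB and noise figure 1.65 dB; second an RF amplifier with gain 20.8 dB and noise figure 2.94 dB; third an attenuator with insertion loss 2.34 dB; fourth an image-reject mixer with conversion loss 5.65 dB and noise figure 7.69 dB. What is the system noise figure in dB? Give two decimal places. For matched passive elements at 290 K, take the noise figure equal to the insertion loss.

1.69 dB

Convert to linear (a loss of L dB is a gain of −L dB): F_i = 10^(NF_i/10), G_i = 10^(G_i,dB/10)
  Stage 1: F_1 = 10^(1.65/10) = 1.462, G_1 = 10^(19.2/10) = 83.18
  Stage 2: F_2 = 10^(2.94/10) = 1.968, G_2 = 10^(20.8/10) = 120.2
  Stage 3: F_3 = 10^(2.34/10) = 1.714, G_3 = 10^(−2.34/10) = 0.5834
  Stage 4: F_4 = 10^(7.69/10) = 5.875, G_4 = 10^(−5.65/10) = 0.2723
Friis cascade:
  F = 1.462 + (1.968 − 1)/83.18 + (1.714 − 1)/1.000×10⁴ + (5.875 − 1)/5834 = 1.475
NF = 10 log₁₀(1.475) = 1.69 dB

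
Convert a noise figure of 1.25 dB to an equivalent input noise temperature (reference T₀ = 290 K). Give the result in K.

96.7 K

F = 10^(1.25/10) = 1.33352
T_e = (F − 1)·T₀ = (1.33352 − 1) × 290 = 96.7 K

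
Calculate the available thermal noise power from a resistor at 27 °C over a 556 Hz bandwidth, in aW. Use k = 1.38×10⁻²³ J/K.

T = 27 °C + 273.15 = 300.15 K
P_n = kTB = 1.38×10⁻²³ × 300.15 × 5.56×10² = 2.30×10⁻¹⁸ W = 2.30 aW

2.30 aW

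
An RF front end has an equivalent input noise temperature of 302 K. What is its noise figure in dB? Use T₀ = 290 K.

F = 1 + T_e/T₀ = 1 + 302/290 = 2.04138
NF = 10 log₁₀(2.04138) = 3.10 dB

3.10 dB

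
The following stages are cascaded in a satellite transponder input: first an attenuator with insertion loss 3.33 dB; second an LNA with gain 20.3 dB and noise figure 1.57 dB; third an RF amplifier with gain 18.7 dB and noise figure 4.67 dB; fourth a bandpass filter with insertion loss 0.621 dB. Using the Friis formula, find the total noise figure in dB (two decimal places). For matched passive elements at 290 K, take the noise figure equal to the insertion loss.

4.95 dB

Convert to linear (a loss of L dB is a gain of −L dB): F_i = 10^(NF_i/10), G_i = 10^(G_i,dB/10)
  Stage 1: F_1 = 10^(3.33/10) = 2.153, G_1 = 10^(−3.33/10) = 0.4645
  Stage 2: F_2 = 10^(1.57/10) = 1.435, G_2 = 10^(20.3/10) = 107.2
  Stage 3: F_3 = 10^(4.67/10) = 2.931, G_3 = 10^(18.7/10) = 74.13
  Stage 4: F_4 = 10^(0.621/10) = 1.154, G_4 = 10^(−0.621/10) = 0.8668
Friis cascade:
  F = 2.153 + (1.435 − 1)/0.4645 + (2.931 − 1)/49.77 + (1.154 − 1)/3690 = 3.129
NF = 10 log₁₀(3.129) = 4.95 dB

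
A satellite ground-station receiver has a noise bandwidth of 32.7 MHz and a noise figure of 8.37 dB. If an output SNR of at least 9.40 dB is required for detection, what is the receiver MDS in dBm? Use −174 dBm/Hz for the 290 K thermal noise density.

Sensitivity = −174 + 10 log₁₀(B) + NF + SNR_min
= −174 + 75.15 + 8.37 + 9.40
= −81.08 dBm → −81.1 dBm

−81.1 dBm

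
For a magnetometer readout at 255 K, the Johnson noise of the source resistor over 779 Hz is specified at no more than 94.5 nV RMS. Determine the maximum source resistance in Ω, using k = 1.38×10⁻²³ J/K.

Johnson–Nyquist: V_n = √(4kTRB) ⇒ R = V_n² / (4kTB)
4kTB = 4 × 1.38×10⁻²³ × 255 × 7.79×10² = 1.10×10⁻¹⁷
R = (9.45×10⁻⁸)² / 1.10×10⁻¹⁷ = 8.14×10² Ω = 814 Ω

814 Ω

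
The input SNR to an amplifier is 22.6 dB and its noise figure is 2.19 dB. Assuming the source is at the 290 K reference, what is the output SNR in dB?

By definition F = SNR_in/SNR_out, so in dB: SNR_out = SNR_in − NF
SNR_out = 22.6 − 2.19 = 20.41 dB

20.41 dB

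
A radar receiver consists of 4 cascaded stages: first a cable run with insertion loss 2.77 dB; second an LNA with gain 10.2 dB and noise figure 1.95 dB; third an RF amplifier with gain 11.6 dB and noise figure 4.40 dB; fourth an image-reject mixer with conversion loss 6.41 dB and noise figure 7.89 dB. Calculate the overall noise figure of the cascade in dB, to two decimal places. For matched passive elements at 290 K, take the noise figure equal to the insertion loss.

Convert to linear (a loss of L dB is a gain of −L dB): F_i = 10^(NF_i/10), G_i = 10^(G_i,dB/10)
  Stage 1: F_1 = 10^(2.77/10) = 1.892, G_1 = 10^(−2.77/10) = 0.5284
  Stage 2: F_2 = 10^(1.95/10) = 1.567, G_2 = 10^(10.2/10) = 10.47
  Stage 3: F_3 = 10^(4.40/10) = 2.754, G_3 = 10^(11.6/10) = 14.45
  Stage 4: F_4 = 10^(7.89/10) = 6.152, G_4 = 10^(−6.41/10) = 0.2286
Friis cascade:
  F = 1.892 + (1.567 − 1)/0.5284 + (2.754 − 1)/5.534 + (6.152 − 1)/79.98 = 3.346
NF = 10 log₁₀(3.346) = 5.25 dB

5.25 dB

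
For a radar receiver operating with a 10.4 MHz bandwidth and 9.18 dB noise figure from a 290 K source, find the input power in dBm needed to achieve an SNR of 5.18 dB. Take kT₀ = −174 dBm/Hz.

Sensitivity = −174 + 10 log₁₀(B) + NF + SNR_min
= −174 + 70.17 + 9.18 + 5.18
= −89.47 dBm → −89.5 dBm

−89.5 dBm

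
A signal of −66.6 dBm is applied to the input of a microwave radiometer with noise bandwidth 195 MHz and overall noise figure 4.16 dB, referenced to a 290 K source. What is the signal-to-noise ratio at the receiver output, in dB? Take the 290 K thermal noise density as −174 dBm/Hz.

Noise floor: N = −174 + 10 log₁₀(B) + NF
10 log₁₀(1.95×10⁸) = 82.9 dB
N = −174 + 82.9 + 4.16 = −86.94 dBm
SNR = P_sig − N = −66.6 − (−86.94) = 20.34 dB → 20.3 dB

20.3 dB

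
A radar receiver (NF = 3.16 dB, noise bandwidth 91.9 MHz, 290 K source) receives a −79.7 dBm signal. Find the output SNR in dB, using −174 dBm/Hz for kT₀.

Noise floor: N = −174 + 10 log₁₀(B) + NF
10 log₁₀(9.19×10⁷) = 79.63 dB
N = −174 + 79.63 + 3.16 = −91.21 dBm
SNR = P_sig − N = −79.7 − (−91.21) = 11.51 dB → 11.5 dB

11.5 dB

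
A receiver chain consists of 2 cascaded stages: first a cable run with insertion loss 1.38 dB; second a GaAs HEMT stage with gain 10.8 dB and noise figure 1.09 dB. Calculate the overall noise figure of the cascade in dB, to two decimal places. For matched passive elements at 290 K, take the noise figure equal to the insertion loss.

Convert to linear (a loss of L dB is a gain of −L dB): F_i = 10^(NF_i/10), G_i = 10^(G_i,dB/10)
  Stage 1: F_1 = 10^(1.38/10) = 1.374, G_1 = 10^(−1.38/10) = 0.7278
  Stage 2: F_2 = 10^(1.09/10) = 1.285, G_2 = 10^(10.8/10) = 12.02
Friis cascade:
  F = 1.374 + (1.285 − 1)/0.7278 = 1.766
NF = 10 log₁₀(1.766) = 2.47 dB

2.47 dB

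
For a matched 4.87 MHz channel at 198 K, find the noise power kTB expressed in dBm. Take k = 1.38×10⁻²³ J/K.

P_n = kTB = 1.38×10⁻²³ × 198 × 4.87×10⁶ = 1.33×10⁻¹⁴ W
In dBm: 10 log₁₀(1.33×10⁻¹⁴ / 10⁻³) = −108.8 dBm

−108.8 dBm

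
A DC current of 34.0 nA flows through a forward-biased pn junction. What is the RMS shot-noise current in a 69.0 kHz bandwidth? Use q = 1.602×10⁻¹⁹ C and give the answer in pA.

I_n = √(2qI·B)
2qI·B = 2 × 1.602×10⁻¹⁹ × 3.40×10⁻⁸ × 6.90×10⁴ = 7.52×10⁻²² A²
I_n = √(7.52×10⁻²²) = 2.74×10⁻¹¹ A = 27.4 pA

27.4 pA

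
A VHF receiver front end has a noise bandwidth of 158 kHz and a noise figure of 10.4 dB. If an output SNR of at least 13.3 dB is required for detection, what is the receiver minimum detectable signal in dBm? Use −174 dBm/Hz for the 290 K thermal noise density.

−98.3 dBm

Sensitivity = −174 + 10 log₁₀(B) + NF + SNR_min
= −174 + 51.99 + 10.4 + 13.3
= −98.31 dBm → −98.3 dBm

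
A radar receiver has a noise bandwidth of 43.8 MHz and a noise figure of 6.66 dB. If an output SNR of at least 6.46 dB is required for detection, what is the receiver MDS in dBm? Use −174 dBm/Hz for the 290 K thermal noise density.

Sensitivity = −174 + 10 log₁₀(B) + NF + SNR_min
= −174 + 76.41 + 6.66 + 6.46
= −84.47 dBm → −84.5 dBm

−84.5 dBm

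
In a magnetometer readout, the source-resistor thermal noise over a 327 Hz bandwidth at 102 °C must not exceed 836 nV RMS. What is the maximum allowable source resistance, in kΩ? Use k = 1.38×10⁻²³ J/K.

T = 102 °C + 273.15 = 375.15 K
Johnson–Nyquist: V_n = √(4kTRB) ⇒ R = V_n² / (4kTB)
4kTB = 4 × 1.38×10⁻²³ × 375.15 × 3.27×10² = 6.77×10⁻¹⁸
R = (8.36×10⁻⁷)² / 6.77×10⁻¹⁸ = 1.03×10⁵ Ω = 103 kΩ

103 kΩ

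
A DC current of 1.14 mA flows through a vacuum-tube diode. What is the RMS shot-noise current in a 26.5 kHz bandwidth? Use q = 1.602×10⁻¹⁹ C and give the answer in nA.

3.11 nA

I_n = √(2qI·B)
2qI·B = 2 × 1.602×10⁻¹⁹ × 1.14×10⁻³ × 2.65×10⁴ = 9.68×10⁻¹⁸ A²
I_n = √(9.68×10⁻¹⁸) = 3.11×10⁻⁹ A = 3.11 nA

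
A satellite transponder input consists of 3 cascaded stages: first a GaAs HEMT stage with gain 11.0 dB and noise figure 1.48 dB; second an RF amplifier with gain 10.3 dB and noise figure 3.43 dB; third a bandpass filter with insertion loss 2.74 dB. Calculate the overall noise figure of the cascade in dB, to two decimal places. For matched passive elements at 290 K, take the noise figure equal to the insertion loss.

1.78 dB

Convert to linear (a loss of L dB is a gain of −L dB): F_i = 10^(NF_i/10), G_i = 10^(G_i,dB/10)
  Stage 1: F_1 = 10^(1.48/10) = 1.406, G_1 = 10^(11.0/10) = 12.59
  Stage 2: F_2 = 10^(3.43/10) = 2.203, G_2 = 10^(10.3/10) = 10.72
  Stage 3: F_3 = 10^(2.74/10) = 1.879, G_3 = 10^(−2.74/10) = 0.5321
Friis cascade:
  F = 1.406 + (2.203 − 1)/12.59 + (1.879 − 1)/134.9 = 1.508
NF = 10 log₁₀(1.508) = 1.78 dB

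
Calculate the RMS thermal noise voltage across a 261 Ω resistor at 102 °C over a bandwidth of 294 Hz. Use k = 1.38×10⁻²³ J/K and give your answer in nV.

39.9 nV

T = 102 °C + 273.15 = 375.15 K
V_n = √(4kTRB)
4kTRB = 4 × 1.38×10⁻²³ × 375.15 × 2.61×10² × 2.94×10² = 1.59×10⁻¹⁵ V²
V_n = √(1.59×10⁻¹⁵) = 3.99×10⁻⁸ V = 39.9 nV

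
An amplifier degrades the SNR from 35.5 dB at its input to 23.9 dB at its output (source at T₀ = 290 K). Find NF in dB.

11.6 dB

NF (dB) = SNR_in(dB) − SNR_out(dB) when the source is at T₀
NF = 35.5 − 23.9 = 11.6 dB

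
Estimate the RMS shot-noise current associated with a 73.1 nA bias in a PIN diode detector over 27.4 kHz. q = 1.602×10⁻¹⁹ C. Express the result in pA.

I_n = √(2qI·B)
2qI·B = 2 × 1.602×10⁻¹⁹ × 7.31×10⁻⁸ × 2.74×10⁴ = 6.42×10⁻²² A²
I_n = √(6.42×10⁻²²) = 2.53×10⁻¹¹ A = 25.3 pA

25.3 pA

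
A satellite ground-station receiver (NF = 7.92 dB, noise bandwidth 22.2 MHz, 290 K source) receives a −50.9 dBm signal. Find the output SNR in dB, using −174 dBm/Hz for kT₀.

41.7 dB

Noise floor: N = −174 + 10 log₁₀(B) + NF
10 log₁₀(2.22×10⁷) = 73.46 dB
N = −174 + 73.46 + 7.92 = −92.62 dBm
SNR = P_sig − N = −50.9 − (−92.62) = 41.72 dB → 41.7 dB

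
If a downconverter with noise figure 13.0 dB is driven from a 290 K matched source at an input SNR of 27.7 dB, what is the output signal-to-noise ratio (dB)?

By definition F = SNR_in/SNR_out, so in dB: SNR_out = SNR_in − NF
SNR_out = 27.7 − 13.0 = 14.7 dB

14.7 dB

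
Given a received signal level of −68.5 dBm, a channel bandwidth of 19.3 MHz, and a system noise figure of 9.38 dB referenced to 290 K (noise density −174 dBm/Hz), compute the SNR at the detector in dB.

Noise floor: N = −174 + 10 log₁₀(B) + NF
10 log₁₀(1.93×10⁷) = 72.86 dB
N = −174 + 72.86 + 9.38 = −91.76 dBm
SNR = P_sig − N = −68.5 − (−91.76) = 23.26 dB → 23.3 dB

23.3 dB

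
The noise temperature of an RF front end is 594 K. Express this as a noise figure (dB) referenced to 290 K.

F = 1 + T_e/T₀ = 1 + 594/290 = 3.04828
NF = 10 log₁₀(3.04828) = 4.84 dB

4.84 dB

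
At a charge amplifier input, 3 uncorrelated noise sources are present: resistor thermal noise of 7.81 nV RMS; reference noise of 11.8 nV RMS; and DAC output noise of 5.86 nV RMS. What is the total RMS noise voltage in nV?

15.3 nV

Uncorrelated sources add in power (mean-square): V_tot = √(ΣV_i²)
V_tot = √[(7.81×10⁻⁹)² + (1.18×10⁻⁸)² + (5.86×10⁻⁹)²] = 1.53×10⁻⁸ V = 15.3 nV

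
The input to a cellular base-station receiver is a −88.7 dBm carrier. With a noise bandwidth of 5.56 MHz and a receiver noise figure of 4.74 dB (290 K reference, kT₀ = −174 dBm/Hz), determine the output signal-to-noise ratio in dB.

Noise floor: N = −174 + 10 log₁₀(B) + NF
10 log₁₀(5.56×10⁶) = 67.45 dB
N = −174 + 67.45 + 4.74 = −101.81 dBm
SNR = P_sig − N = −88.7 − (−101.81) = 13.11 dB → 13.1 dB

13.1 dB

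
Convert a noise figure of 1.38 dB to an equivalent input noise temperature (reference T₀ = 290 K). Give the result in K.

F = 10^(1.38/10) = 1.37404
T_e = (F − 1)·T₀ = (1.37404 − 1) × 290 = 108 K

108 K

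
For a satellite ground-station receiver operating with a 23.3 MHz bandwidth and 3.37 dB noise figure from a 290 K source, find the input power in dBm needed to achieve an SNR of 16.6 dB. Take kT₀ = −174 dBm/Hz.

Sensitivity = −174 + 10 log₁₀(B) + NF + SNR_min
= −174 + 73.67 + 3.37 + 16.6
= −80.36 dBm → −80.4 dBm

−80.4 dBm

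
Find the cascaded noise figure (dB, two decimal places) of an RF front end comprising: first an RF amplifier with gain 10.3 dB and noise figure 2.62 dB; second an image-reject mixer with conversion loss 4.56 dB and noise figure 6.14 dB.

Convert to linear (a loss of L dB is a gain of −L dB): F_i = 10^(NF_i/10), G_i = 10^(G_i,dB/10)
  Stage 1: F_1 = 10^(2.62/10) = 1.828, G_1 = 10^(10.3/10) = 10.72
  Stage 2: F_2 = 10^(6.14/10) = 4.111, G_2 = 10^(−4.56/10) = 0.3499
Friis cascade:
  F = 1.828 + (4.111 − 1)/10.72 = 2.118
NF = 10 log₁₀(2.118) = 3.26 dB

3.26 dB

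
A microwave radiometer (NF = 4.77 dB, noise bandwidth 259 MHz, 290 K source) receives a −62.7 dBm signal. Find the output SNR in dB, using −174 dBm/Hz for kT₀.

22.4 dB

Noise floor: N = −174 + 10 log₁₀(B) + NF
10 log₁₀(2.59×10⁸) = 84.13 dB
N = −174 + 84.13 + 4.77 = −85.10 dBm
SNR = P_sig − N = −62.7 − (−85.10) = 22.40 dB → 22.4 dB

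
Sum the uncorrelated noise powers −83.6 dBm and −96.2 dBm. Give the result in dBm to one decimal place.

−83.4 dBm

Convert to linear, add, convert back:
P₁ = 4.37×10⁻¹² W, P₂ = 2.40×10⁻¹³ W
P_tot = 4.61×10⁻¹² W → 10 log₁₀(P_tot / 10⁻³) = −83.4 dBm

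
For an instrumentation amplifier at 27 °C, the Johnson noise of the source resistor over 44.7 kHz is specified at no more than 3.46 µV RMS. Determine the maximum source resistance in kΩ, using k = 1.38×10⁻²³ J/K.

16.2 kΩ

T = 27 °C + 273.15 = 300.15 K
Johnson–Nyquist: V_n = √(4kTRB) ⇒ R = V_n² / (4kTB)
4kTB = 4 × 1.38×10⁻²³ × 300.15 × 4.47×10⁴ = 7.41×10⁻¹⁶
R = (3.46×10⁻⁶)² / 7.41×10⁻¹⁶ = 1.62×10⁴ Ω = 16.2 kΩ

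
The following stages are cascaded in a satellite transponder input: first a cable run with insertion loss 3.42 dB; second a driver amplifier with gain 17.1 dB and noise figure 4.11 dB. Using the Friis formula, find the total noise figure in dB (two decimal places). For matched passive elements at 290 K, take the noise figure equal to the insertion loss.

7.53 dB

Convert to linear (a loss of L dB is a gain of −L dB): F_i = 10^(NF_i/10), G_i = 10^(G_i,dB/10)
  Stage 1: F_1 = 10^(3.42/10) = 2.198, G_1 = 10^(−3.42/10) = 0.4550
  Stage 2: F_2 = 10^(4.11/10) = 2.576, G_2 = 10^(17.1/10) = 51.29
Friis cascade:
  F = 2.198 + (2.576 − 1)/0.4550 = 5.662
NF = 10 log₁₀(5.662) = 7.53 dB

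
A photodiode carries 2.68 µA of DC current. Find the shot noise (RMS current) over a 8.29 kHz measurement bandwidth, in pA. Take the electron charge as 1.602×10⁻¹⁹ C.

I_n = √(2qI·B)
2qI·B = 2 × 1.602×10⁻¹⁹ × 2.68×10⁻⁶ × 8.29×10³ = 7.12×10⁻²¹ A²
I_n = √(7.12×10⁻²¹) = 8.44×10⁻¹¹ A = 84.4 pA

84.4 pA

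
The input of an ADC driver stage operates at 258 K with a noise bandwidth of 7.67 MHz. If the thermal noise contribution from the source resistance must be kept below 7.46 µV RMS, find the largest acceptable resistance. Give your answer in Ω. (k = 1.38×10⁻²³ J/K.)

509 Ω

Johnson–Nyquist: V_n = √(4kTRB) ⇒ R = V_n² / (4kTB)
4kTB = 4 × 1.38×10⁻²³ × 258 × 7.67×10⁶ = 1.09×10⁻¹³
R = (7.46×10⁻⁶)² / 1.09×10⁻¹³ = 5.09×10² Ω = 509 Ω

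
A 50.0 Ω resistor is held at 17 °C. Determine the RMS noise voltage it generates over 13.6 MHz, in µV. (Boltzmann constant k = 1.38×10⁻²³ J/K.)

T = 17 °C + 273.15 = 290.15 K
V_n = √(4kTRB)
4kTRB = 4 × 1.38×10⁻²³ × 290.15 × 5.00×10¹ × 1.36×10⁷ = 1.09×10⁻¹¹ V²
V_n = √(1.09×10⁻¹¹) = 3.30×10⁻⁶ V = 3.30 µV

3.30 µV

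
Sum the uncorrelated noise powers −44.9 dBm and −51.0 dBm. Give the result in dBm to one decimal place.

Convert to linear, add, convert back:
P₁ = 3.24×10⁻⁸ W, P₂ = 7.94×10⁻⁹ W
P_tot = 4.03×10⁻⁸ W → 10 log₁₀(P_tot / 10⁻³) = −43.9 dBm

−43.9 dBm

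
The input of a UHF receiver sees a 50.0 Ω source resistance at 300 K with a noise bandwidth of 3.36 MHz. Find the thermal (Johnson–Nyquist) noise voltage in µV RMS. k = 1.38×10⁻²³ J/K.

V_n = √(4kTRB)
4kTRB = 4 × 1.38×10⁻²³ × 300 × 5.00×10¹ × 3.36×10⁶ = 2.78×10⁻¹² V²
V_n = √(2.78×10⁻¹²) = 1.67×10⁻⁶ V = 1.67 µV

1.67 µV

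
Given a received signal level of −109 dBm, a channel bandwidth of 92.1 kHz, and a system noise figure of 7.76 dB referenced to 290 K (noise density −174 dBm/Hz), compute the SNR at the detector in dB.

7.6 dB

Noise floor: N = −174 + 10 log₁₀(B) + NF
10 log₁₀(9.21×10⁴) = 49.64 dB
N = −174 + 49.64 + 7.76 = −116.60 dBm
SNR = P_sig − N = −109 − (−116.60) = 7.60 dB → 7.6 dB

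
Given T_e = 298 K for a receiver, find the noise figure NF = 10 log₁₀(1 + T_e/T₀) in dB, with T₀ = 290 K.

3.07 dB

F = 1 + T_e/T₀ = 1 + 298/290 = 2.02759
NF = 10 log₁₀(2.02759) = 3.07 dB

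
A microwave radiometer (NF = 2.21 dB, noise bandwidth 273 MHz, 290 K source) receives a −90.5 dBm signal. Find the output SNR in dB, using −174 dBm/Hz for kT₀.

−3.1 dB

Noise floor: N = −174 + 10 log₁₀(B) + NF
10 log₁₀(2.73×10⁸) = 84.36 dB
N = −174 + 84.36 + 2.21 = −87.43 dBm
SNR = P_sig − N = −90.5 − (−87.43) = −3.07 dB → −3.1 dB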